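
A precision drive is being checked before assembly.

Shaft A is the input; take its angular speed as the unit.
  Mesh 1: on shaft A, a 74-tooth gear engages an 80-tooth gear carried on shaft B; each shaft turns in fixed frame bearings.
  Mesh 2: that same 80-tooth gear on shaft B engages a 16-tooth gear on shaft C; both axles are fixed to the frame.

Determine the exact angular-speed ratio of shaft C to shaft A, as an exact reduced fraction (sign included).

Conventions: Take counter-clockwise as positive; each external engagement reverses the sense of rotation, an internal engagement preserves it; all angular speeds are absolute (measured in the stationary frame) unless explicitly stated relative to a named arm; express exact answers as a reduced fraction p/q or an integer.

class = fixed-axis compound train [2 meshes; 2 ratios multiply, 2 sense flips]
mesh 1 [74T→80T]: running ratio 37/40, sense −
mesh 2 [80T→16T]: running ratio 37/8, sense +
ω_out/ω_in = 37/8

37/8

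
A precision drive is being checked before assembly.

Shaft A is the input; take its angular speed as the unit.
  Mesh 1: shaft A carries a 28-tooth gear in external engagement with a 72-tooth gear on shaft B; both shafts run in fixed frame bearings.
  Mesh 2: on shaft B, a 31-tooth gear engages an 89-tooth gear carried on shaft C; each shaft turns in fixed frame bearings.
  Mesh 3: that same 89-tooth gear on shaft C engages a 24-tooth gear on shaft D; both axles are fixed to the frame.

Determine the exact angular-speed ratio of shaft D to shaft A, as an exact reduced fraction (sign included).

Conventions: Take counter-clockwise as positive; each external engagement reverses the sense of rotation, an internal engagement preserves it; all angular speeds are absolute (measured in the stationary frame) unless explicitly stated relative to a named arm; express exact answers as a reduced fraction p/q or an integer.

-217/432

class = fixed-axis compound train [3 meshes; 3 ratios multiply, 3 sense flips]
mesh 1 [28T→72T]: running ratio 7/18, sense −
mesh 2 [31T→89T]: running ratio 217/1602, sense +
mesh 3 [89T→24T]: running ratio 217/432, sense −
ω_out/ω_in = -217/432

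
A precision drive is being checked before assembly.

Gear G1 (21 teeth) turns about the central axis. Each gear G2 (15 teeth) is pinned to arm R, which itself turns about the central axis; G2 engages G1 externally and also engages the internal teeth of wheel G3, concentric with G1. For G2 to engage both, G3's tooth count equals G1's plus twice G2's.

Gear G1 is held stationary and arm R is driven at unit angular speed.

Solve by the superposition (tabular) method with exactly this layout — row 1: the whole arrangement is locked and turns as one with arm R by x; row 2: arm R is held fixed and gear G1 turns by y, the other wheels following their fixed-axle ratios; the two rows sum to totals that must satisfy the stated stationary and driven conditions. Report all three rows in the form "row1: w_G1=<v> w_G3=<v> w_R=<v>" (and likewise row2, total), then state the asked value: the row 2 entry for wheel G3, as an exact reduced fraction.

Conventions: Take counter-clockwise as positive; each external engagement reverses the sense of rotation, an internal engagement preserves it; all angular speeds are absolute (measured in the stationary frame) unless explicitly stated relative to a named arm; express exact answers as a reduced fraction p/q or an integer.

row1: w_G1=1 w_G3=1 w_R=1
row2: w_G1=-1 w_G3=7/17 w_R=0
total: w_G1=0 w_G3=24/17 w_R=1
asked value: 7/17

recognized (axles ride arm R): planetary set, 21/15/51 teeth
superposition row 1 [locked train]: every member turns x
row 2: sun turns y, ring = −(21/51)·y, arm 0
boundary: total ω_sun = x + y = 0 and total ω_arm = x = 1  ⇒  y = -1, x = 1
row 2 ring = −(21/51)·(-1) = 7/17
totals (row 1 + row 2): sun 1 + (-1) = 0, ring 1 + 7/17 = 24/17, arm 1 + 0 = 1
asked cell (row2, ring) = 7/17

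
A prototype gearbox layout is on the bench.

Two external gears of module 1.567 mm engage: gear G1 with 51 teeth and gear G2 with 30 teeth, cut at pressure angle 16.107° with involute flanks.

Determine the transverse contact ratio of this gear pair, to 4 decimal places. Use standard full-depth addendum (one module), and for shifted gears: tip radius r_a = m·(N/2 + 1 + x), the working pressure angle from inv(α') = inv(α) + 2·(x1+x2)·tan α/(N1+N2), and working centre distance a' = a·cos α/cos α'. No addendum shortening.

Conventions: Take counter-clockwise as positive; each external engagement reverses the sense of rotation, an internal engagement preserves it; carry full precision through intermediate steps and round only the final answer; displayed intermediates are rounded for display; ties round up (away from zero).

recognized (one external pair, fixed centres): single-mesh tooth geometry, m = 1.567, N1 = 51, N2 = 30
base radii: r_b1 = 38.389940, r_b2 = 22.582317
tip radii: r_a1 = 41.525500, r_a2 = 25.072000
no profile shift: α' = α, a' = a
action lengths: √(r_a1²−r_b1²) = 15.829709, √(r_a2²−r_b2²) = 10.892388
base pitch p_b = π·m·cos α = 4.729630
CR = (15.829709 + 10.892388 − 63.463500·sin 16.10700°)/4.729630 = 1.927273
contact ratio ≈ 1.9273

1.9273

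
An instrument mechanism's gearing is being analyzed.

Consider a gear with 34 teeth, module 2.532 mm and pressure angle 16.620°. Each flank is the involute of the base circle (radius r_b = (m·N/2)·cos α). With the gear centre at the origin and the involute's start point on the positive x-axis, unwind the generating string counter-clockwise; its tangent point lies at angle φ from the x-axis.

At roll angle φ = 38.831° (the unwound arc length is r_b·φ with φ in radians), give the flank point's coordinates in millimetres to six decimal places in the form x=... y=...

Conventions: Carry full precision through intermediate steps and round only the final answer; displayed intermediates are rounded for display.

single-mesh involute tooth geometry (34T wheel at module 2.532)
pitch radius r_p = m·N/2 = 2.532·34/2 = 43.044000
base radius r_b = r_p·cos α = 43.044000·cos 16.620° = 41.245742
roll angle φ = 38.831° = 0.67772880 rad
x = r_b·(cos φ + φ·sin φ) = 49.657893
y = r_b·(sin φ − φ·cos φ) = 4.086440

x=49.657893 y=4.086440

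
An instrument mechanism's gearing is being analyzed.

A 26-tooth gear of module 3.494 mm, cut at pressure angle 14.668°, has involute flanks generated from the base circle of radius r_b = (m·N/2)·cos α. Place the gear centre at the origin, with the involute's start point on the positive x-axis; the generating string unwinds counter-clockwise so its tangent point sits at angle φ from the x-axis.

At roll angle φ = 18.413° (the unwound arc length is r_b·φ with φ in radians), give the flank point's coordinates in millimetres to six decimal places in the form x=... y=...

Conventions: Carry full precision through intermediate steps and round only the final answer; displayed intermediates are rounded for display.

topology: single-mesh involute geometry — m = 3.494, N = 26
pitch radius r_p = m·N/2 = 3.494·26/2 = 45.422000
base radius r_b = r_p·cos α = 45.422000·cos 14.668° = 43.941666
roll angle φ = 18.413° = 0.32136748 rad
x = r_b·(cos φ + φ·sin φ) = 46.152499
y = r_b·(sin φ − φ·cos φ) = 0.481137

x=46.152499 y=0.481137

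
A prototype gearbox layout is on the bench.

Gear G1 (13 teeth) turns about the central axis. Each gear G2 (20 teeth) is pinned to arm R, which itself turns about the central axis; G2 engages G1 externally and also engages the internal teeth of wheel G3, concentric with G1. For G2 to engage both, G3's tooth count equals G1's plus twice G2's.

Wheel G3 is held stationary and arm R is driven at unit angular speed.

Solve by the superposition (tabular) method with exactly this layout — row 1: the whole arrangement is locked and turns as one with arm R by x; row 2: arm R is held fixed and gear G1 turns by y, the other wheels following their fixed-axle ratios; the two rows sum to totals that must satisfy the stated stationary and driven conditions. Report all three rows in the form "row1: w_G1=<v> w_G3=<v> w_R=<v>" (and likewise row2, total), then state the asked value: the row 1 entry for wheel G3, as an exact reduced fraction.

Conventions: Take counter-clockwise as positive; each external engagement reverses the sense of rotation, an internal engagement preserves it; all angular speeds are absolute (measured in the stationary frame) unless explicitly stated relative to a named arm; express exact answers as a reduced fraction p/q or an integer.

planetary set (13T centre, 20T on arm, 53T internal) — Willis relation
row 1 (train locked, turned with arm): all members turn x
row 2 (arm held, sun turns y): ω_ring = −(13/53)·y, ω_arm = 0
boundary: total ω_ring = x − (13/53)·y = 0 and total ω_arm = x = 1  ⇒  y = 53/13, x = 1
row 2 ring = −(13/53)·53/13 = -1
totals (row 1 + row 2): sun 1 + 53/13 = 66/13, ring 1 + (-1) = 0, arm 1 + 0 = 1
asked cell (row1, ring) = 1

row1: w_G1=1 w_G3=1 w_R=1
row2: w_G1=53/13 w_G3=-1 w_R=0
total: w_G1=66/13 w_G3=0 w_R=1
asked value: 1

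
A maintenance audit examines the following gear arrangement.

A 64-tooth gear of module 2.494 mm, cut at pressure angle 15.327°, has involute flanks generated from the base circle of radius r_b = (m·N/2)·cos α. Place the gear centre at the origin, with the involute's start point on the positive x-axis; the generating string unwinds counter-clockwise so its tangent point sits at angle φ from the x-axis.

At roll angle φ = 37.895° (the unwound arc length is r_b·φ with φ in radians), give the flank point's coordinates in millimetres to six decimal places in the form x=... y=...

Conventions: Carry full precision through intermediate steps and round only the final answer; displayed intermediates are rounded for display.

single-mesh involute tooth geometry (64T wheel at module 2.494)
pitch radius r_p = m·N/2 = 2.494·64/2 = 79.808000
base radius r_b = r_p·cos α = 79.808000·cos 15.327° = 76.969466
roll angle φ = 37.895° = 0.66139252 rad
x = r_b·(cos φ + φ·sin φ) = 92.007435
y = r_b·(sin φ − φ·cos φ) = 7.103248

x=92.007435 y=7.103248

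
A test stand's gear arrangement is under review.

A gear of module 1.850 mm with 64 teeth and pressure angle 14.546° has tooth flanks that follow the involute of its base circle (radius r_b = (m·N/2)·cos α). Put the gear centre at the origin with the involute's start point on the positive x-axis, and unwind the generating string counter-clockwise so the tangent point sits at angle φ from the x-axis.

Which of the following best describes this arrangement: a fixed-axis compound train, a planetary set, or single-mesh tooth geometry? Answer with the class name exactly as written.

topology: single-mesh involute geometry — m = 1.850, N = 64
classification: single-mesh tooth geometry

single-mesh tooth geometry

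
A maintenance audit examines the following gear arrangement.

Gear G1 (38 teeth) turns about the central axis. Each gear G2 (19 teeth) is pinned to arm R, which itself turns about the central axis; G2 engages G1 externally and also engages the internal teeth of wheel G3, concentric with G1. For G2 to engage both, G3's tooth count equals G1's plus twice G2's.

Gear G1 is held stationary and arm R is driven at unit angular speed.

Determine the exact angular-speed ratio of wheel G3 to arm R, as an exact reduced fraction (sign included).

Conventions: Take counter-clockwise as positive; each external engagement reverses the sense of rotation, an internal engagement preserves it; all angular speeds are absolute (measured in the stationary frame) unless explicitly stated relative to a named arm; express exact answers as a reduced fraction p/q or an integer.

class = planetary set [G3 = 38+2·19 = 76; Willis about the carrier]
ring teeth: 38 + 2·19 = 76
38(ω_sun−ω_arm) = −76(ω_ring−ω_arm),  ω_sun = 0, ω_arm = 1
ω_ring = 1 − (38/76)(0−1) = 3/2
ω_out/ω_in = 3/2

3/2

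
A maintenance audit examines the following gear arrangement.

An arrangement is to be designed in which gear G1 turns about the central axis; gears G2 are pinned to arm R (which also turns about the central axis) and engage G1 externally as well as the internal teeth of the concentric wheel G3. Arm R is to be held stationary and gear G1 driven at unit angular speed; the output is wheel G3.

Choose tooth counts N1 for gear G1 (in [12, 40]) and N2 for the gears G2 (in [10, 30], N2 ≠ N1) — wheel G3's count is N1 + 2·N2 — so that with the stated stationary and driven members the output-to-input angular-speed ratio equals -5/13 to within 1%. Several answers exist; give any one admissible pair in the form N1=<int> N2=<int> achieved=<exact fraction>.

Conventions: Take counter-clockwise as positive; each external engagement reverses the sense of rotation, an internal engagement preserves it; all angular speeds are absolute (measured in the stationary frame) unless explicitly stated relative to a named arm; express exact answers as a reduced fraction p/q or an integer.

class = planetary set [ratio -5/13 wanted; Willis about the carrier]
Willis with ω_arm = 0: ω_ring/ω_sun = −N1/N3; set equal to -5/13  ⇒  N3/N1 = −1/(-5/13) = 13/5
N3 = N1 + 2·N2  ⇒  N2/N1 = (N3/N1 − 1)/2 = (13/5 − 1)/2 = 4/5
smallest multiple with N1 ≥ 12 and N2 ≥ 10: k = 3  ⇒  N1 = 3·5 = 15, N2 = 3·4 = 12 (N1 ≤ 40, N2 ≤ 30, N2 ≠ N1 ✓), N3 = 15 + 2·12 = 39
check: −N1/N3 with N1 = 15, N3 = 39 gives -5/13; |achieved − target| = 0 ≤ 1/260 ✓

N1=15 N2=12 achieved=-5/13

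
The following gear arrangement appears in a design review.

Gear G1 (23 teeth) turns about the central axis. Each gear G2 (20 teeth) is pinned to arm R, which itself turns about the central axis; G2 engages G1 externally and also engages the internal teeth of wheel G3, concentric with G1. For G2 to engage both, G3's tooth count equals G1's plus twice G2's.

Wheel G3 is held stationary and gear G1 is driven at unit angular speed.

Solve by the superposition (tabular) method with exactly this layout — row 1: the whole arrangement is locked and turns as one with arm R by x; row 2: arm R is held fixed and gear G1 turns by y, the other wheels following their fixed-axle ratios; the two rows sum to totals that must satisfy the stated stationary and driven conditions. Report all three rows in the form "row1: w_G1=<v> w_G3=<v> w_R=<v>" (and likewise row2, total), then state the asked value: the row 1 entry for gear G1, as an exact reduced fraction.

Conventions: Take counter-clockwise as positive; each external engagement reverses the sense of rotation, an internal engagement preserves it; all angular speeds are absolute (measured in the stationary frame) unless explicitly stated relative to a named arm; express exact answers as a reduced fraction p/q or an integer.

planetary set (23T centre, 20T on arm, 63T internal) — Willis relation
row 1 (train locked, turned with arm): all members turn x
row 2: sun turns y, ring = −(23/63)·y, arm 0
boundary: total ω_ring = x − (23/63)·y = 0 and total ω_sun = x + y = 1  ⇒  y = 63/86, x = 23/86
row 2 ring = −(23/63)·63/86 = -23/86
totals (row 1 + row 2): sun 23/86 + 63/86 = 1, ring 23/86 + (-23/86) = 0, arm 23/86 + 0 = 23/86
asked cell (row1, sun) = 23/86

row1: w_G1=23/86 w_G3=23/86 w_R=23/86
row2: w_G1=63/86 w_G3=-23/86 w_R=0
total: w_G1=1 w_G3=0 w_R=23/86
asked value: 23/86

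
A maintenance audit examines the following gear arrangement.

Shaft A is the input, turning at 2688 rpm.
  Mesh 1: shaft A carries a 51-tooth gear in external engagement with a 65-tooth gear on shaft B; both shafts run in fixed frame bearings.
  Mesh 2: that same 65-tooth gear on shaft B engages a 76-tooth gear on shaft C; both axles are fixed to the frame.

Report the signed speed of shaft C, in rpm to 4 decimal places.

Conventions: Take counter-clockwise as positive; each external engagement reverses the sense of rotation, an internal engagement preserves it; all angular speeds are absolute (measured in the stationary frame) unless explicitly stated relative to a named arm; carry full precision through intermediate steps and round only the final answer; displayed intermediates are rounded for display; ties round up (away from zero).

+1803.7895 rpm

recognized (3 fixed axles, 2 meshes): fixed-axis compound train
mesh 1 [51T→65T]: ω = 2688.0000×51/65 = 2109.0462 rpm, sense flips to −
mesh 2 [65T→76T]: ω = 2109.0462×65/76 = 1803.7895 rpm, sense flips to +
signed output speed = +1803.7895 rpm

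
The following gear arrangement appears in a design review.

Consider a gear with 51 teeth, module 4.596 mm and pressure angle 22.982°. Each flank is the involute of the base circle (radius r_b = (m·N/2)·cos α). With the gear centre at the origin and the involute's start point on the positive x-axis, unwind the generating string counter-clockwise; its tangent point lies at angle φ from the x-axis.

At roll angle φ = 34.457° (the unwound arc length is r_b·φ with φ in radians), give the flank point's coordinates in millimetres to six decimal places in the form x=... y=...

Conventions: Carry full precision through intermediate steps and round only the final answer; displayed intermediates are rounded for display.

x=125.677888 y=7.543247

topology: single-mesh involute geometry — m = 4.596, N = 51
pitch radius r_p = m·N/2 = 4.596·51/2 = 117.198000
base radius r_b = r_p·cos α = 117.198000·cos 22.982° = 107.895709
roll angle φ = 34.457° = 0.60138810 rad
x = r_b·(cos φ + φ·sin φ) = 125.677888
y = r_b·(sin φ − φ·cos φ) = 7.543247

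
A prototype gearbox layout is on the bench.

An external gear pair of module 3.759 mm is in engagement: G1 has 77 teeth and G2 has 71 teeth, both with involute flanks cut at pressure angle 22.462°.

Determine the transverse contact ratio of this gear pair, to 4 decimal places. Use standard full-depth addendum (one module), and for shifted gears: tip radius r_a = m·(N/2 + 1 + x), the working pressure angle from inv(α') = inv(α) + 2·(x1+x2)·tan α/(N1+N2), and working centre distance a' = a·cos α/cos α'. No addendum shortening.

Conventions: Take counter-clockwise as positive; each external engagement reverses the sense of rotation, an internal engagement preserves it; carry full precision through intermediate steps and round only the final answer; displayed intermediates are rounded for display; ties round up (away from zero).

1.6820

class = single-mesh tooth geometry [involute pair 77T × 71T, m = 3.759]
base radii: r_b1 = 133.741933, r_b2 = 123.320484
tip radii: r_a1 = 148.480500, r_a2 = 137.203500
no profile shift: α' = α, a' = a
action lengths: √(r_a1²−r_b1²) = 64.494605, √(r_a2²−r_b2²) = 60.140324
base pitch p_b = π·m·cos α = 10.913316
CR = (64.494605 + 60.140324 − 278.166000·sin 22.46200°)/10.913316 = 1.681971
contact ratio ≈ 1.6820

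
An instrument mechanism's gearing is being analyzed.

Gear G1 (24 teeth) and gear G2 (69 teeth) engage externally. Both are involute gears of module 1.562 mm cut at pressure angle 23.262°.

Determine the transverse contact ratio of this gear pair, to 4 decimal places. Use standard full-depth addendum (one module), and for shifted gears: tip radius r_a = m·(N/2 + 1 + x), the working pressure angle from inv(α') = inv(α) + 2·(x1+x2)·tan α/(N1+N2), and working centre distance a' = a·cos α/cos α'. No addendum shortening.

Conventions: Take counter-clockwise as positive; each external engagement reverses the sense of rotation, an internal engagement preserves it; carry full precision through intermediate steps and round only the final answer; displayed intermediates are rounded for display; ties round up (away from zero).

1.5639

recognized (one external pair, fixed centres): single-mesh tooth geometry, m = 1.562, N1 = 24, N2 = 69
base radii: r_b1 = 17.220272, r_b2 = 49.508283
tip radii: r_a1 = 20.306000, r_a2 = 55.451000
no profile shift: α' = α, a' = a
action lengths: √(r_a1²−r_b1²) = 10.760848, √(r_a2²−r_b2²) = 24.974853
base pitch p_b = π·m·cos α = 4.508257
CR = (10.760848 + 24.974853 − 72.633000·sin 23.26200°)/4.508257 = 1.563863
contact ratio ≈ 1.5639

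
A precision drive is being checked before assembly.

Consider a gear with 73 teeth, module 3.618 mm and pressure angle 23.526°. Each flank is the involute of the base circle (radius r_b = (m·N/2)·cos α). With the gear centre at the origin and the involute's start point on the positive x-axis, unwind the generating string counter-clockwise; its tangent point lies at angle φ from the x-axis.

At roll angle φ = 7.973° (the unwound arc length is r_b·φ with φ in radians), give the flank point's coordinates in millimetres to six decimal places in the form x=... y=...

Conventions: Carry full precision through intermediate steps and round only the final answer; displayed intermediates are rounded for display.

single-mesh involute tooth geometry (73T wheel at module 3.618)
pitch radius r_p = m·N/2 = 3.618·73/2 = 132.057000
base radius r_b = r_p·cos α = 132.057000·cos 23.526° = 121.080295
roll angle φ = 7.973° = 0.13915510 rad
x = r_b·(cos φ + φ·sin φ) = 122.246933
y = r_b·(sin φ − φ·cos φ) = 0.108545

x=122.246933 y=0.108545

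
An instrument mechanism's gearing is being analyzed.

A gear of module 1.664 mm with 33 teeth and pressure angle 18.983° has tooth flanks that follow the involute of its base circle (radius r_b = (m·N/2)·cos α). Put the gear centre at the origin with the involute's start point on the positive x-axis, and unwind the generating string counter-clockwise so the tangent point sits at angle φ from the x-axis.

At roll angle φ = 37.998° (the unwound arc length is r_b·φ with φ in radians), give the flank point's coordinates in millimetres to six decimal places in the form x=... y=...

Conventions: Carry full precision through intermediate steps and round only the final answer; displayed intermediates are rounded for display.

recognized (one wheel, involute flank): single-mesh tooth geometry, m = 1.664, N = 33
pitch radius r_p = m·N/2 = 1.664·33/2 = 27.456000
base radius r_b = r_p·cos α = 27.456000·cos 18.983° = 25.962809
roll angle φ = 37.998° = 0.66319021 rad
x = r_b·(cos φ + φ·sin φ) = 31.059689
y = r_b·(sin φ − φ·cos φ) = 2.415027

x=31.059689 y=2.415027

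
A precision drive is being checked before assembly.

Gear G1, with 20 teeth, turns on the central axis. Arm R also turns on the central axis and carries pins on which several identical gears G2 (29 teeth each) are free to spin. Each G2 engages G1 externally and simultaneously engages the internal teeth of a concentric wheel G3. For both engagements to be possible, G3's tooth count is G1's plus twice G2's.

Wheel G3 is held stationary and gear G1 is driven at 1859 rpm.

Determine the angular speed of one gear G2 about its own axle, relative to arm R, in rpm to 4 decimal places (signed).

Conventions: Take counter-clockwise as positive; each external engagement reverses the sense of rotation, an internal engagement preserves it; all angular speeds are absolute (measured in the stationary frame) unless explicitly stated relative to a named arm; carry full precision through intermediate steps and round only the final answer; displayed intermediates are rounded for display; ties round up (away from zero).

recognized (axles ride arm R): planetary set, 20/29/78 teeth
normalise by the input: solve with ω_sun = 1, then scale by 1859 rpm
ring teeth: 20 + 2·29 = 78
20(ω_sun−ω_arm) = −78(ω_ring−ω_arm),  ω_ring = 0, ω_sun = 1
20(1−ω_arm) = −78(0−ω_arm)  ⇒  98·ω_arm = 20  ⇒  ω_arm = 10/49
sun–planet mesh: 20·(1−10/49) = −29·(ω_p−ω_arm)  ⇒  ω_p−ω_arm = -780/1421
scale: ω_p−ω_arm = -780/1421 × 1859 rpm = -1020.4222 rpm

-1020.4222 rpm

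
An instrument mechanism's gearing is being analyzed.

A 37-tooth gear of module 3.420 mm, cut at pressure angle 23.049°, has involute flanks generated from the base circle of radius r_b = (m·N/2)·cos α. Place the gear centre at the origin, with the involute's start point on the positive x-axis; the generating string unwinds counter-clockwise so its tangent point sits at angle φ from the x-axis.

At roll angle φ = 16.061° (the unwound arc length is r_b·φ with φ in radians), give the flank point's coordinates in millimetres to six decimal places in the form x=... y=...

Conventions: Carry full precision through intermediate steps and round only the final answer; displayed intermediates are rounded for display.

single-mesh involute tooth geometry (37T wheel at module 3.420)
pitch radius r_p = m·N/2 = 3.420·37/2 = 63.270000
base radius r_b = r_p·cos α = 63.270000·cos 23.049° = 58.219179
roll angle φ = 16.061° = 0.28031733 rad
x = r_b·(cos φ + φ·sin φ) = 60.461808
y = r_b·(sin φ − φ·cos φ) = 0.424110

x=60.461808 y=0.424110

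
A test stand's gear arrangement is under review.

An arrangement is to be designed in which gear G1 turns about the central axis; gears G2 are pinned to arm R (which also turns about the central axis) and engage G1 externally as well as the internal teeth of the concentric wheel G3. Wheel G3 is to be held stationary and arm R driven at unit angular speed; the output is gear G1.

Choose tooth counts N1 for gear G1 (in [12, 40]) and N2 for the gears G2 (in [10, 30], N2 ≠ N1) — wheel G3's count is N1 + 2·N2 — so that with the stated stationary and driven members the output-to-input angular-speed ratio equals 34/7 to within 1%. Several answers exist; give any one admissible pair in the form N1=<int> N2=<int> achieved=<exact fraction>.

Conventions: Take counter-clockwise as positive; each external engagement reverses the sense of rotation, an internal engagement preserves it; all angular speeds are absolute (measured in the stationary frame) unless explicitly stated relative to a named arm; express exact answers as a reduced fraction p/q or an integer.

class = planetary set [ratio 34/7 wanted; Willis about the carrier]
Willis with ω_ring = 0: ω_sun/ω_arm = (N1+N3)/N1; set equal to 34/7  ⇒  N3/N1 = 34/7 − 1 = 27/7
N3 = N1 + 2·N2  ⇒  N2/N1 = (N3/N1 − 1)/2 = (27/7 − 1)/2 = 10/7
smallest multiple with N1 ≥ 12 and N2 ≥ 10: k = 2  ⇒  N1 = 2·7 = 14, N2 = 2·10 = 20 (N1 ≤ 40, N2 ≤ 30, N2 ≠ N1 ✓), N3 = 14 + 2·20 = 54
check: (N1+N3)/N1 with N1 = 14, N3 = 54 gives 34/7; |achieved − target| = 0 ≤ 17/350 ✓

N1=14 N2=20 achieved=34/7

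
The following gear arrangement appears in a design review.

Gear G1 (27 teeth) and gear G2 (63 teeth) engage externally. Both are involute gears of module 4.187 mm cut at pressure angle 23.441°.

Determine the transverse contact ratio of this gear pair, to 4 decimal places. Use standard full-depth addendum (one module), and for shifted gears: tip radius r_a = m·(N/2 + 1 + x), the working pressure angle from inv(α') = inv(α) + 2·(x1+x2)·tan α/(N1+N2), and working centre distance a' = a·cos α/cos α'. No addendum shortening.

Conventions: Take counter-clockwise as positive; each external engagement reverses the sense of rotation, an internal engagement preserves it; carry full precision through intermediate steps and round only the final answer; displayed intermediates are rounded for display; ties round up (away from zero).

1.5629

single-mesh involute tooth geometry (27T engaging 63T at module 4.187)
base radii: r_b1 = 51.859544, r_b2 = 121.005603
tip radii: r_a1 = 60.711500, r_a2 = 136.077500
no profile shift: α' = α, a' = a
action lengths: √(r_a1²−r_b1²) = 31.566975, √(r_a2²−r_b2²) = 62.247329
base pitch p_b = π·m·cos α = 12.068264
CR = (31.566975 + 62.247329 − 188.415000·sin 23.44100°)/12.068264 = 1.562939
contact ratio ≈ 1.5629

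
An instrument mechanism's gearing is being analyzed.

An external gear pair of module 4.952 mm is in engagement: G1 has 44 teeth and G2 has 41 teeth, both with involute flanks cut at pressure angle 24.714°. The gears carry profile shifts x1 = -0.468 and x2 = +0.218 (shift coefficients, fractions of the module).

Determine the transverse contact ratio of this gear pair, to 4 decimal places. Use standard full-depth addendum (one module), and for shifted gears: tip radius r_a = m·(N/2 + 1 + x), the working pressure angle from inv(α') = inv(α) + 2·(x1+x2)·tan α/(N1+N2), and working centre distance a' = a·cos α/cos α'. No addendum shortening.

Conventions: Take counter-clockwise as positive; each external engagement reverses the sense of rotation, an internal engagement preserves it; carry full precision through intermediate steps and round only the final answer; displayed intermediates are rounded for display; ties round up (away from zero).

recognized (one external pair, fixed centres): single-mesh tooth geometry, m = 4.952, N1 = 44, N2 = 41
base radii: r_b1 = 98.965388, r_b2 = 92.217748
tip radii: r_a1 = 111.578464, r_a2 = 107.547536
inv(α') = inv(24.714°) + 2·(-0.468+0.218)·tan α/(44+41) = 0.02619669  ⇒  α' = 23.95569°
a' = a·cos α / cos α' = 210.4600·cos 24.714°/cos 23.95569° = 209.204029
action lengths: √(r_a1²−r_b1²) = 51.532568, √(r_a2²−r_b2²) = 55.338589
base pitch p_b = π·m·cos α = 14.132224
CR = (51.532568 + 55.338589 − 209.204029·sin 23.95569°)/14.132224 = 1.551634
contact ratio ≈ 1.5516

1.5516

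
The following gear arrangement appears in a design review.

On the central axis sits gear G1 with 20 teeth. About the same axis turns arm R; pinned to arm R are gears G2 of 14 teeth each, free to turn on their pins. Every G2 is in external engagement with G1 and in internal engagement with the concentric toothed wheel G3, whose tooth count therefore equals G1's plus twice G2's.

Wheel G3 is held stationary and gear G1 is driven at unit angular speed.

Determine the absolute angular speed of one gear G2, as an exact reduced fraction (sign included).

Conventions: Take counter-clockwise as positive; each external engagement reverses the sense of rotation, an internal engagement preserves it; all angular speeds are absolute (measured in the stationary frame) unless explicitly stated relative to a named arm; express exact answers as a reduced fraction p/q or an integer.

planetary set (20T centre, 14T on arm, 48T internal) — Willis relation
ring teeth: 20 + 2·14 = 48
20(ω_sun−ω_arm) = −48(ω_ring−ω_arm),  ω_ring = 0, ω_sun = 1
20(1−ω_arm) = −48(0−ω_arm)  ⇒  68·ω_arm = 20  ⇒  ω_arm = 5/17
sun–planet mesh: 20·(1−5/17) = −14·(ω_p−ω_arm)  ⇒  ω_p−ω_arm = -120/119
ω_p = 5/17 − 120/119 = -5/7
exact speed ratio = -5/7

-5/7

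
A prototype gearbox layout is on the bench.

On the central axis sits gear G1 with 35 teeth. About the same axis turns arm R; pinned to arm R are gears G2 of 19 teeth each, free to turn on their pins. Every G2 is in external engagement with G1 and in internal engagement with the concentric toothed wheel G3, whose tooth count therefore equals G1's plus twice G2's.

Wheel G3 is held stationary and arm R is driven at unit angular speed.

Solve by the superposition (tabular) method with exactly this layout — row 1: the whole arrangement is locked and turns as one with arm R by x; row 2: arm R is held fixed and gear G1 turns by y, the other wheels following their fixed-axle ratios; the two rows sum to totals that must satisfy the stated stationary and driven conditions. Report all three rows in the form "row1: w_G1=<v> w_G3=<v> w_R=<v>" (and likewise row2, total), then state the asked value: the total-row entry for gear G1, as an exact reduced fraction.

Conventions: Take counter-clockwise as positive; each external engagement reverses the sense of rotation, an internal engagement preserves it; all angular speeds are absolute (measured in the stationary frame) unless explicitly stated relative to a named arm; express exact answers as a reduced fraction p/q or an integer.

row1: w_G1=1 w_G3=1 w_R=1
row2: w_G1=73/35 w_G3=-1 w_R=0
total: w_G1=108/35 w_G3=0 w_R=1
asked value: 108/35

planetary set (35T centre, 19T on arm, 73T internal) — Willis relation
superposition row 1 [locked train]: every member turns x
row 2 — arm fixed, fixed-axis ratios: sun y, ring −(35/73)·y, arm 0
boundary: total ω_ring = x − (35/73)·y = 0 and total ω_arm = x = 1  ⇒  y = 73/35, x = 1
row 2 ring = −(35/73)·73/35 = -1
totals (row 1 + row 2): sun 1 + 73/35 = 108/35, ring 1 + (-1) = 0, arm 1 + 0 = 1
asked cell (total, sun) = 108/35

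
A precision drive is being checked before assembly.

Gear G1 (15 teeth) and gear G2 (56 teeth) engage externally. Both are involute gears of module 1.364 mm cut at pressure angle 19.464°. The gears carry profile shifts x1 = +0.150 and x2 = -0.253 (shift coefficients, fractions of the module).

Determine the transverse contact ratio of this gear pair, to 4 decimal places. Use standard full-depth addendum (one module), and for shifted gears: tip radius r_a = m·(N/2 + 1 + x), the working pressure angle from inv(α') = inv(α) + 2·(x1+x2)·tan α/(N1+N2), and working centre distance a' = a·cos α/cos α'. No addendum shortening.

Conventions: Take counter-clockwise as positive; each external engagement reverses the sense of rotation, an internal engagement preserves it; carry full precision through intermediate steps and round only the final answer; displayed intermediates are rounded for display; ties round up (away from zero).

recognized (one external pair, fixed centres): single-mesh tooth geometry, m = 1.364, N1 = 15, N2 = 56
base radii: r_b1 = 9.645366, r_b2 = 36.009367
tip radii: r_a1 = 11.798600, r_a2 = 39.210908
inv(α') = inv(19.464°) + 2·(+0.150-0.253)·tan α/(15+56) = 0.01267534  ⇒  α' = 18.98079°
a' = a·cos α / cos α' = 48.4220·cos 19.464°/cos 18.98079° = 48.279818
action lengths: √(r_a1²−r_b1²) = 6.795136, √(r_a2²−r_b2²) = 15.518402
base pitch p_b = π·m·cos α = 4.040242
CR = (6.795136 + 15.518402 − 48.279818·sin 18.98079°)/4.040242 = 1.636158
contact ratio ≈ 1.6362

1.6362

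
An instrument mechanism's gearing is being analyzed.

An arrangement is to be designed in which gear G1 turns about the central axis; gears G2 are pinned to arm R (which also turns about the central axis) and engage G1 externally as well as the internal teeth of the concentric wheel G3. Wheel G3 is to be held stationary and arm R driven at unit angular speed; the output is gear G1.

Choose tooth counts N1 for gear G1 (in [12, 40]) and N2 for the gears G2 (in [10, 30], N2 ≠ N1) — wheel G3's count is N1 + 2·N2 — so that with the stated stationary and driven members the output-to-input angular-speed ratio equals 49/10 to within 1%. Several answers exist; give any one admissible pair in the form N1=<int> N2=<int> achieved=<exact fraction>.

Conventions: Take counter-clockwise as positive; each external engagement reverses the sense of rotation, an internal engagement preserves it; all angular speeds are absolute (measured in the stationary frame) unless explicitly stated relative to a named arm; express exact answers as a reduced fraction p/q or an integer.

N1=20 N2=29 achieved=49/10

topology: planetary set — design target 49/10, arm = carrier (Willis)
Willis with ω_ring = 0: ω_sun/ω_arm = (N1+N3)/N1; set equal to 49/10  ⇒  N3/N1 = 49/10 − 1 = 39/10
N3 = N1 + 2·N2  ⇒  N2/N1 = (N3/N1 − 1)/2 = (39/10 − 1)/2 = 29/20
smallest multiple with N1 ≥ 12 and N2 ≥ 10: k = 1  ⇒  N1 = 1·20 = 20, N2 = 1·29 = 29 (N1 ≤ 40, N2 ≤ 30, N2 ≠ N1 ✓), N3 = 20 + 2·29 = 78
check: (N1+N3)/N1 with N1 = 20, N3 = 78 gives 49/10; |achieved − target| = 0 ≤ 49/1000 ✓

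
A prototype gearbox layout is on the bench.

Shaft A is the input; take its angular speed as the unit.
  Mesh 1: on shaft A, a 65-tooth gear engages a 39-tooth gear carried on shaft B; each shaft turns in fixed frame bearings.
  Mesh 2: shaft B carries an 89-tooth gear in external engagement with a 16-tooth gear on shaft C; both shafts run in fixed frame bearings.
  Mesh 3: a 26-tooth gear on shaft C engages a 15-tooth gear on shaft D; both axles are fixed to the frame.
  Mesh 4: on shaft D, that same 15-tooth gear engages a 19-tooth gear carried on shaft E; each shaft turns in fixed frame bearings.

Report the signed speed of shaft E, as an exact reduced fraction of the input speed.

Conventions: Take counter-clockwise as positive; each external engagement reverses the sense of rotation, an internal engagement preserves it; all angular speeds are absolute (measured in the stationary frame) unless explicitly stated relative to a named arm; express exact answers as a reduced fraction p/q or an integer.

4-mesh fixed-axis compound train (all bearings frame-fixed)
mesh 1 [65T→39T]: |ω|/ω_in = 1×65/39 = 5/3, sense flips to −
mesh 2 [89T→16T]: |ω|/ω_in = (5/3)×89/16 = 445/48, sense flips to +
mesh 3 [26T→15T]: |ω|/ω_in = (445/48)×26/15 = 1157/72, sense flips to −
mesh 4 [15T→19T]: |ω|/ω_in = (1157/72)×15/19 = 5785/456, sense flips to +
signed output speed (× input speed) = 5785/456

5785/456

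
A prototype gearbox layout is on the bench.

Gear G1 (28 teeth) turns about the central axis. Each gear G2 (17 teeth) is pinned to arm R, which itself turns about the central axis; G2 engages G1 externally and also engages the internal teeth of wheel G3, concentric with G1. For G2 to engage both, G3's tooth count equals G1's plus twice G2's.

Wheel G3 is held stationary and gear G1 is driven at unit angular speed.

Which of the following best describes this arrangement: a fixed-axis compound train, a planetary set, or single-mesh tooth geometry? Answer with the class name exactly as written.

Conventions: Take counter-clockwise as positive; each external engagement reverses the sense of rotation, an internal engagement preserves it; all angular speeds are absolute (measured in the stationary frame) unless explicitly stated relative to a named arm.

planetary set (28T centre, 17T on arm, 62T internal) — Willis relation
classification: planetary set

planetary set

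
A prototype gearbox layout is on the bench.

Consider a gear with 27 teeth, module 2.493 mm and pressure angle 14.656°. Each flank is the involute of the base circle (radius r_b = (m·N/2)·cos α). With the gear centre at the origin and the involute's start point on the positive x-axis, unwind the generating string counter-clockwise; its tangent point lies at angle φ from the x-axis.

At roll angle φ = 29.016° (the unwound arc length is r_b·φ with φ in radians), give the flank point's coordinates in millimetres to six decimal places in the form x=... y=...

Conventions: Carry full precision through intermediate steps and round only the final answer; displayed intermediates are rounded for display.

single-mesh involute tooth geometry (27T wheel at module 2.493)
pitch radius r_p = m·N/2 = 2.493·27/2 = 33.655500
base radius r_b = r_p·cos α = 33.655500·cos 14.656° = 32.560429
roll angle φ = 29.016° = 0.50642474 rad
x = r_b·(cos φ + φ·sin φ) = 36.471833
y = r_b·(sin φ − φ·cos φ) = 1.373834

x=36.471833 y=1.373834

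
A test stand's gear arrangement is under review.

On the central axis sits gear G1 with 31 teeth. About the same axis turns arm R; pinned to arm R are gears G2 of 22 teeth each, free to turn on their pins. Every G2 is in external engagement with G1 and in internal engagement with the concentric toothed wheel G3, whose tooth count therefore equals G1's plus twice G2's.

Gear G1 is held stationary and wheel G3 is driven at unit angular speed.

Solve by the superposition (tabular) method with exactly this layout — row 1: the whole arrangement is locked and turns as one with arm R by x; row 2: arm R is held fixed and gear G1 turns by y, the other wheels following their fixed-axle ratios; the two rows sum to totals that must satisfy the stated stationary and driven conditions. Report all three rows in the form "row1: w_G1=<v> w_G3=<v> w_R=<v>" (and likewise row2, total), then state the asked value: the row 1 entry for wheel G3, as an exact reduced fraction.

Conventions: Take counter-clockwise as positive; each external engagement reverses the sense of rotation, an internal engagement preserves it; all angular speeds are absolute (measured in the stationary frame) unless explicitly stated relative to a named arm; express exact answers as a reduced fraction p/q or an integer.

recognized (axles ride arm R): planetary set, 31/22/75 teeth
row 1: whole set turns with the arm by x
superposition row 2 [arm held]: sun y, ring −(31/75)·y, arm 0
boundary: total ω_sun = x + y = 0 and total ω_ring = x − (31/75)·y = 1  ⇒  y = -75/106, x = 75/106
row 2 ring = −(31/75)·(-75/106) = 31/106
totals (row 1 + row 2): sun 75/106 + (-75/106) = 0, ring 75/106 + 31/106 = 1, arm 75/106 + 0 = 75/106
asked cell (row1, ring) = 75/106

row1: w_G1=75/106 w_G3=75/106 w_R=75/106
row2: w_G1=-75/106 w_G3=31/106 w_R=0
total: w_G1=0 w_G3=1 w_R=75/106
asked value: 75/106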